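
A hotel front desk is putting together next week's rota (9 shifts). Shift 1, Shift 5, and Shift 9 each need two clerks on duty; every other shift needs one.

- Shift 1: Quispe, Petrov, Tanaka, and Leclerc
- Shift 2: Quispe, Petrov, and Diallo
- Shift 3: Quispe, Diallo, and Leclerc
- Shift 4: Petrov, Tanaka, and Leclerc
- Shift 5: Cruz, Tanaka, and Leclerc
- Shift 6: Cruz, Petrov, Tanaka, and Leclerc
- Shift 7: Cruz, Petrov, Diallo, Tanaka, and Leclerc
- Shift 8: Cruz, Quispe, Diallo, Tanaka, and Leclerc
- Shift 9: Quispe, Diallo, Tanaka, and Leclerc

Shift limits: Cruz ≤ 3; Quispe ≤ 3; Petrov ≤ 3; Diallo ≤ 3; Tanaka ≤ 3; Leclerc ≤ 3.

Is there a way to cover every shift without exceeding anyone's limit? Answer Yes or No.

Yes

One valid schedule: Shift 1→Petrov+Tanaka, Shift 2→Quispe, Shift 3→Quispe, Shift 4→Petrov, Shift 5→Cruz+Tanaka, Shift 6→Cruz, Shift 7→Cruz, Shift 8→Quispe, Shift 9→Diallo+Tanaka.
Loads: Cruz 3/3, Quispe 3/3, Petrov 2/3, Diallo 1/3, Tanaka 3/3, Leclerc 0/3 — all within limits.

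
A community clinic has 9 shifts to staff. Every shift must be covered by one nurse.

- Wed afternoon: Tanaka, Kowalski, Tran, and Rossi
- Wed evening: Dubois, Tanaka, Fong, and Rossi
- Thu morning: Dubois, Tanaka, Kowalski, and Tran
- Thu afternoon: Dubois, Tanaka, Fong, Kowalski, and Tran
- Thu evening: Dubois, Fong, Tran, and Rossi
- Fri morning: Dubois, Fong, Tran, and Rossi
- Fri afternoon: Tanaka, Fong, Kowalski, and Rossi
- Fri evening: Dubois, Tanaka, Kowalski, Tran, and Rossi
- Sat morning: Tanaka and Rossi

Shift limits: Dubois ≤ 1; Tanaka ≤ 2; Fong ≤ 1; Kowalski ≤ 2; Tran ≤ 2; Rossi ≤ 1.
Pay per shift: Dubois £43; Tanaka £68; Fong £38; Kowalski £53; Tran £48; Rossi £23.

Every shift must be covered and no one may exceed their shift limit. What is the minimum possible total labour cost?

Picking the cheapest available nurse for each shift independently would cost £242, but that ignores the shift limits.
An optimal schedule: Wed afternoon→Tanaka, Wed evening→Dubois, Thu morning→Kowalski, Thu afternoon→Tran, Thu evening→Fong, Fri morning→Tran, Fri afternoon→Kowalski, Fri evening→Rossi, Sat morning→Tanaka.
Total: 68 + 43 + 53 + 48 + 38 + 48 + 53 + 23 + 68 = £442.

£442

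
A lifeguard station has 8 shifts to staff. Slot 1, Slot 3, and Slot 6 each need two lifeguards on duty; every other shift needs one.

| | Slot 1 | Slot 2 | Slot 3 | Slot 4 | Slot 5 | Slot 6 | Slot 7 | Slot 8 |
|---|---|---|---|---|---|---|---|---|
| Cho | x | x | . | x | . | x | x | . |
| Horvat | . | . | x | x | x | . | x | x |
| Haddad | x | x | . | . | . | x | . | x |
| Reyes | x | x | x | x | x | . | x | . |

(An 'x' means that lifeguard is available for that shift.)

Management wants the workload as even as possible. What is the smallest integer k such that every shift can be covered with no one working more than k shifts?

With 4 lifeguards and 11 worker-slots to fill, someone must work at least ⌈11/4⌉ = 3 shifts, so k ≥ 3.
k = 3 works: Slot 1→Cho+Haddad, Slot 2→Cho, Slot 3→Horvat+Reyes, Slot 4→Reyes, Slot 5→Horvat, Slot 6→Cho+Haddad, Slot 7→Reyes, Slot 8→Horvat.
Loads: Cho 3, Horvat 3, Haddad 2, Reyes 3 — all ≤ 3.

3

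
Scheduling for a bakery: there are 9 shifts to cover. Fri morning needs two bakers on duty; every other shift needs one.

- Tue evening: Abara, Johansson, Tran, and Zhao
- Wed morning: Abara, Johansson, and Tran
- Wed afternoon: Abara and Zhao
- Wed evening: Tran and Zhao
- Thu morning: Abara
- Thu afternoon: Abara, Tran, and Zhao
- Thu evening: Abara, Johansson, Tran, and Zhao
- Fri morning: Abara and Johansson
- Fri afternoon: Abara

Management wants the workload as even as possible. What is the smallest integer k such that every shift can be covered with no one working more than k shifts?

3

With 4 bakers and 10 worker-slots to fill, someone must work at least ⌈10/4⌉ = 3 shifts, so k ≥ 3.
k = 3 works: Tue evening→Johansson, Wed morning→Johansson, Wed afternoon→Zhao, Wed evening→Tran, Thu morning→Abara, Thu afternoon→Tran, Thu evening→Tran, Fri morning→Abara+Johansson, Fri afternoon→Abara.
Loads: Abara 3, Johansson 3, Tran 3, Zhao 1 — all ≤ 3.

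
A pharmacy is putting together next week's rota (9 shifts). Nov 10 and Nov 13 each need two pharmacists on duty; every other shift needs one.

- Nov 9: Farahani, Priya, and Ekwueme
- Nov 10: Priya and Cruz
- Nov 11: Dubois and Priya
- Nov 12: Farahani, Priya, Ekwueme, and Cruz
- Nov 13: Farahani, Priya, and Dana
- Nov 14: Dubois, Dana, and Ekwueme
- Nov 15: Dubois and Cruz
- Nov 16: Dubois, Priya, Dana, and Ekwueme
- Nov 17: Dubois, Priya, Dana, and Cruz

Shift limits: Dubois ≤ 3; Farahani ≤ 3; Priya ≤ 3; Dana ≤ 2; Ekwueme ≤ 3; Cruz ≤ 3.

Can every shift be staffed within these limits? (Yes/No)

Yes

Nov 10 can only be covered by Priya and Cruz, so that assignment is forced.
One valid schedule: Nov 9→Farahani, Nov 10→Priya+Cruz, Nov 11→Dubois, Nov 12→Farahani, Nov 13→Farahani+Priya, Nov 14→Dubois, Nov 15→Dubois, Nov 16→Priya, Nov 17→Dana.
Loads: Dubois 3/3, Farahani 3/3, Priya 3/3, Dana 1/2, Ekwueme 0/3, Cruz 1/3 — all within limits.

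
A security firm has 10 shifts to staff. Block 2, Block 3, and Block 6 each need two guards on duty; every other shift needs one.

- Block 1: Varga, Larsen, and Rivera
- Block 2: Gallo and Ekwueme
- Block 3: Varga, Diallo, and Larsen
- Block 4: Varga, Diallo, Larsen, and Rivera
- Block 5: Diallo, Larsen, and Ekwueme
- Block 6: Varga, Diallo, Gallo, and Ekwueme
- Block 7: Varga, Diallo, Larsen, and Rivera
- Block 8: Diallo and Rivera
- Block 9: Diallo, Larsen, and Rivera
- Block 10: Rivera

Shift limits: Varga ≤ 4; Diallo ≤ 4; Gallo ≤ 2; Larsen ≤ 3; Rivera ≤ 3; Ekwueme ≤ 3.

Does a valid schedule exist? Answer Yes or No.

Block 2 can only be covered by Gallo and Ekwueme, so that assignment is forced.
Block 10 can only be covered by Rivera, so that assignment is forced.
One valid schedule: Block 1→Varga, Block 2→Gallo+Ekwueme, Block 3→Varga+Diallo, Block 4→Varga, Block 5→Diallo, Block 6→Gallo+Ekwueme, Block 7→Varga, Block 8→Diallo, Block 9→Diallo, Block 10→Rivera.
Loads: Varga 4/4, Diallo 4/4, Gallo 2/2, Larsen 0/3, Rivera 1/3, Ekwueme 2/3 — all within limits.

Yes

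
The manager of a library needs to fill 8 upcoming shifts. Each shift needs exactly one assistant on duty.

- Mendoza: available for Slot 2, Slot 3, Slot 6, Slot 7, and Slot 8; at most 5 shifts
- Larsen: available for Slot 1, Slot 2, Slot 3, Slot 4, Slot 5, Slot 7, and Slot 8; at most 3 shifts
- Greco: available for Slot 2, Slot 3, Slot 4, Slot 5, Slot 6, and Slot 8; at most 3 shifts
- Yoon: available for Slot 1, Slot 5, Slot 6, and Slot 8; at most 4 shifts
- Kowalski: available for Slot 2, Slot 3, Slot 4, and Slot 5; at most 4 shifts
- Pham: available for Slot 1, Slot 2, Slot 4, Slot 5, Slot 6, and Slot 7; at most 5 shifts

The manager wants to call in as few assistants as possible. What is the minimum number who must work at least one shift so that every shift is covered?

8 slots to fill and no one can take more than 5, so at least ⌈8/5⌉ = 2 assistants are needed.
Mendoza and Larsen alone can cover everything: Slot 1→Larsen, Slot 2→Mendoza, Slot 3→Mendoza, Slot 4→Larsen, Slot 5→Larsen, Slot 6→Mendoza, Slot 7→Mendoza, Slot 8→Mendoza.

2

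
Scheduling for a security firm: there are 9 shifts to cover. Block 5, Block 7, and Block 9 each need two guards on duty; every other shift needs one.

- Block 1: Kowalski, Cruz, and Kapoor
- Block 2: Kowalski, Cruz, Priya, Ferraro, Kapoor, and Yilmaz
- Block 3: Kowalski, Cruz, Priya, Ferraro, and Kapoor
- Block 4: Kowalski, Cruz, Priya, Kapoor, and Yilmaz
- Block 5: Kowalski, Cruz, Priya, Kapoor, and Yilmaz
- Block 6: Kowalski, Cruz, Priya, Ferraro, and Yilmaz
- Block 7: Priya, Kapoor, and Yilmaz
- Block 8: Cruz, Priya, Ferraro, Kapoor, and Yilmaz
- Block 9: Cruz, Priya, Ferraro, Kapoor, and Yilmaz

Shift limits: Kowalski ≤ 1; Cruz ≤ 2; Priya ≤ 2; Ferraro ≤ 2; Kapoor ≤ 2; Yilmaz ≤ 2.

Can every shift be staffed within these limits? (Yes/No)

No

Total capacity is 1+2+2+2+2+2 = 11 but 12 worker-slots are needed — infeasible.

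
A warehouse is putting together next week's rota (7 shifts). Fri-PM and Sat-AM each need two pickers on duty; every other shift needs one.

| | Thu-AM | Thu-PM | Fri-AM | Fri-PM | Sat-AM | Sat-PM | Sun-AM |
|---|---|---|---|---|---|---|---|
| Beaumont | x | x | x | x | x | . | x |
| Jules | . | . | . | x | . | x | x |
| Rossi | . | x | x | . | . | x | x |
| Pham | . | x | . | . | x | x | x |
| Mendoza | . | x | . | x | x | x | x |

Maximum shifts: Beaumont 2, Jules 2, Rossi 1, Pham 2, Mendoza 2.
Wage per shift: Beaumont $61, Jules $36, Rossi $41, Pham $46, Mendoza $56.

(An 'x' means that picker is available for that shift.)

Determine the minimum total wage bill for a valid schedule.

$439

Thu-AM can only be covered by Beaumont, so that assignment is forced.
Picking the cheapest available picker for each shift independently would cost $409, but that ignores the shift limits.
An optimal schedule: Thu-AM→Beaumont, Thu-PM→Rossi, Fri-AM→Beaumont, Fri-PM→Jules+Mendoza, Sat-AM→Pham+Mendoza, Sat-PM→Jules, Sun-AM→Pham.
Total: 61 + 41 + 61 + 36 + 56 + 46 + 56 + 36 + 46 = $439.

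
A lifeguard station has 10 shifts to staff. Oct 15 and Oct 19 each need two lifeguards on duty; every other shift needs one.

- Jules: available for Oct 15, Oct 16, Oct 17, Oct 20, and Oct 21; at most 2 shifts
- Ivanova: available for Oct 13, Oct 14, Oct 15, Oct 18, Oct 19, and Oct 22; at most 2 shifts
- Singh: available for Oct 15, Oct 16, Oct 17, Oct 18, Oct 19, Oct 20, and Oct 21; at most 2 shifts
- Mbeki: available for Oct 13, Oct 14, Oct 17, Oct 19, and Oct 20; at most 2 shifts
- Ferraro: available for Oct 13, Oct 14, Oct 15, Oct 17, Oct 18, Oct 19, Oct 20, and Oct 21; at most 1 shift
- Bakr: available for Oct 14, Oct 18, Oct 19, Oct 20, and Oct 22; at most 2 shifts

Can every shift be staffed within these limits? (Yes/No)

No

Total capacity is 2+2+2+2+1+2 = 11 but 12 worker-slots are needed — infeasible.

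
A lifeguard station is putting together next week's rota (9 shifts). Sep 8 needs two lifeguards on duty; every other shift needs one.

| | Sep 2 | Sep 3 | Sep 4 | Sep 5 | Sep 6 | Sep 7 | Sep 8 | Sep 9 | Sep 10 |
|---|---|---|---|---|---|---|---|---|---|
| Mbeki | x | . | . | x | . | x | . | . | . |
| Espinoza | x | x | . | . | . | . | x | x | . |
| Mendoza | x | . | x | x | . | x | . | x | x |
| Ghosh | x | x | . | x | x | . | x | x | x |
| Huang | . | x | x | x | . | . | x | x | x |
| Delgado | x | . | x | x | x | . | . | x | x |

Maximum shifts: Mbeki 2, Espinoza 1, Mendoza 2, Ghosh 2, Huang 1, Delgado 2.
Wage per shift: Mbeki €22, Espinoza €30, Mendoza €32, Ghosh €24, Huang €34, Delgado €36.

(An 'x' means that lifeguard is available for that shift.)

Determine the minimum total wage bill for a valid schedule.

Picking the cheapest available lifeguard for each shift independently would cost €248, but that ignores the shift limits.
An optimal schedule: Sep 2→Mbeki, Sep 3→Espinoza, Sep 4→Mendoza, Sep 5→Delgado, Sep 6→Ghosh, Sep 7→Mbeki, Sep 8→Ghosh+Huang, Sep 9→Delgado, Sep 10→Mendoza.
Total: 22 + 30 + 32 + 36 + 24 + 22 + 24 + 34 + 36 + 32 = €292.

€292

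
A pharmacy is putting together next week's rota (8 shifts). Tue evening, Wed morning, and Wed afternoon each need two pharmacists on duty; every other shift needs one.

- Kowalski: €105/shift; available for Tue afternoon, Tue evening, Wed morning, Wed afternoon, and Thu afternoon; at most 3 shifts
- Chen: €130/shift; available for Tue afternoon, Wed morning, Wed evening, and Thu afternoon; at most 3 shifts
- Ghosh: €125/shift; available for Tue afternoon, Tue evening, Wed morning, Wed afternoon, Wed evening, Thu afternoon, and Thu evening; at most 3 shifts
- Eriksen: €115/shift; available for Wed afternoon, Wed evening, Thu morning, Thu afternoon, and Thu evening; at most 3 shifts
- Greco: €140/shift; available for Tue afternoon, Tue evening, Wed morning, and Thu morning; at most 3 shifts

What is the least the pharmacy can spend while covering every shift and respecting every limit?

Picking the cheapest available pharmacist for each shift independently would cost €1235, but that ignores the shift limits.
An optimal schedule: Tue afternoon→Kowalski, Tue evening→Kowalski+Ghosh, Wed morning→Ghosh+Chen, Wed afternoon→Kowalski+Eriksen, Wed evening→Ghosh, Thu morning→Eriksen, Thu afternoon→Chen, Thu evening→Eriksen.
Total: 105 + 105 + 125 + 125 + 130 + 105 + 115 + 125 + 115 + 130 + 115 = €1295.

€1295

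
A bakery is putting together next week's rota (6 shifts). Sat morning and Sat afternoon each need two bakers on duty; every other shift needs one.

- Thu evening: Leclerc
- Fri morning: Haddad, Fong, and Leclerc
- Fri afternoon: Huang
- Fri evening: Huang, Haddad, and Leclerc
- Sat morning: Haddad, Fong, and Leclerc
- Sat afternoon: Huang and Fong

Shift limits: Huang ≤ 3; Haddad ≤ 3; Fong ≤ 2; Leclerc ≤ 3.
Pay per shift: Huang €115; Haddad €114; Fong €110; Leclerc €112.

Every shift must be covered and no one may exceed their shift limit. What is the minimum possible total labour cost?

Thu evening can only be covered by Leclerc, so that assignment is forced.
Fri afternoon can only be covered by Huang, so that assignment is forced.
Sat afternoon can only be covered by Huang and Fong, so that assignment is forced.
Picking the cheapest available baker for each shift independently would cost €896, but that ignores the shift limits.
An optimal schedule: Thu evening→Leclerc, Fri morning→Fong, Fri afternoon→Huang, Fri evening→Leclerc, Sat morning→Leclerc+Haddad, Sat afternoon→Fong+Huang.
Total: 112 + 110 + 115 + 112 + 112 + 114 + 110 + 115 = €900.

€900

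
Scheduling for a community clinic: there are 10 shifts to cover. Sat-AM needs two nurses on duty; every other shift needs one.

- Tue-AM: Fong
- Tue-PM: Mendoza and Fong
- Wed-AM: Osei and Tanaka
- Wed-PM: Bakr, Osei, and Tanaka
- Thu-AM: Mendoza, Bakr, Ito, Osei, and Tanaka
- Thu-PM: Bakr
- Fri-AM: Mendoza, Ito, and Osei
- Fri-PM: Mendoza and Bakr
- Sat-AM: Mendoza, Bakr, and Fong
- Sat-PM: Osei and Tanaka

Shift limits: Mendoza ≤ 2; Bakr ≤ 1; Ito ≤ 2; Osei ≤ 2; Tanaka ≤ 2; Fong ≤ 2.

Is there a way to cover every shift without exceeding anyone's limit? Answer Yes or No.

Total capacity is 11 and 11 slots are needed, so capacity alone doesn't rule it out.
Shifts {Tue-AM, Tue-PM, Thu-PM, Fri-PM, Sat-AM} need 6 worker-slots in total, but the nurses available for any of those shifts (Mendoza, Bakr, and Fong) can supply at most 5 among them. So no valid schedule exists.

No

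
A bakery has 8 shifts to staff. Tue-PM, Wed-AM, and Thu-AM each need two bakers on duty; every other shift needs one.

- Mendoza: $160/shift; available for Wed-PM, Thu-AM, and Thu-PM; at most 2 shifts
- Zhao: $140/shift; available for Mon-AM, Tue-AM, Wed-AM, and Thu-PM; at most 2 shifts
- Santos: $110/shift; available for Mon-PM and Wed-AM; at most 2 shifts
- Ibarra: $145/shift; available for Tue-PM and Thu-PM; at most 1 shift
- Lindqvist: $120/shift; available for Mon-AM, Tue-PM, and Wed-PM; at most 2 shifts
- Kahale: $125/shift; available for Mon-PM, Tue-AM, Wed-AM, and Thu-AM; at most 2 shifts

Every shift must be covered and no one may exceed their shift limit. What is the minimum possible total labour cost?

Tue-PM can only be covered by Ibarra and Lindqvist, so that assignment is forced.
Thu-AM can only be covered by Mendoza and Kahale, so that assignment is forced.
Picking the cheapest available baker for each shift independently would cost $1400, but that ignores the shift limits.
An optimal schedule: Mon-AM→Zhao, Mon-PM→Santos, Tue-AM→Zhao, Tue-PM→Ibarra+Lindqvist, Wed-AM→Santos+Kahale, Wed-PM→Lindqvist, Thu-AM→Mendoza+Kahale, Thu-PM→Mendoza.
Total: 140 + 110 + 140 + 145 + 120 + 110 + 125 + 120 + 160 + 125 + 160 = $1455.

$1455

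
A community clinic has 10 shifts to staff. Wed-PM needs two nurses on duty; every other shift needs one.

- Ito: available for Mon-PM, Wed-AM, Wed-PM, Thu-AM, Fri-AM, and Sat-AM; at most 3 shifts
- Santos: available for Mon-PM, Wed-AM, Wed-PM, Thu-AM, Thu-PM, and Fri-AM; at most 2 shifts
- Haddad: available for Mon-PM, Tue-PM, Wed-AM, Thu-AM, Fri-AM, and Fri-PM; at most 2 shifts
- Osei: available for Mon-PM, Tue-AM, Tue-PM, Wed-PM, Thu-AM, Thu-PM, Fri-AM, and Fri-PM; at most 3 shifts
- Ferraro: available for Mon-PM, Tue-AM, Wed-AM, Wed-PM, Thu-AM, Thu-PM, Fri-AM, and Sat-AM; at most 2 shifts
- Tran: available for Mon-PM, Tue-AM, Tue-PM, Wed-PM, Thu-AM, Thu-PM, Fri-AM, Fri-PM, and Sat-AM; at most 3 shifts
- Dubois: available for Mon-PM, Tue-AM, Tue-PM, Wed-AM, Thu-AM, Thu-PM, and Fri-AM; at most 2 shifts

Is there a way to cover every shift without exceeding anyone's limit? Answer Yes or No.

One valid schedule: Mon-PM→Ito, Tue-AM→Osei, Tue-PM→Haddad, Wed-AM→Ito, Wed-PM→Osei+Ferraro, Thu-AM→Santos, Thu-PM→Santos, Fri-AM→Osei, Fri-PM→Haddad, Sat-AM→Ito.
Loads: Ito 3/3, Santos 2/2, Haddad 2/2, Osei 3/3, Ferraro 1/2, Tran 0/3, Dubois 0/2 — all within limits.

Yes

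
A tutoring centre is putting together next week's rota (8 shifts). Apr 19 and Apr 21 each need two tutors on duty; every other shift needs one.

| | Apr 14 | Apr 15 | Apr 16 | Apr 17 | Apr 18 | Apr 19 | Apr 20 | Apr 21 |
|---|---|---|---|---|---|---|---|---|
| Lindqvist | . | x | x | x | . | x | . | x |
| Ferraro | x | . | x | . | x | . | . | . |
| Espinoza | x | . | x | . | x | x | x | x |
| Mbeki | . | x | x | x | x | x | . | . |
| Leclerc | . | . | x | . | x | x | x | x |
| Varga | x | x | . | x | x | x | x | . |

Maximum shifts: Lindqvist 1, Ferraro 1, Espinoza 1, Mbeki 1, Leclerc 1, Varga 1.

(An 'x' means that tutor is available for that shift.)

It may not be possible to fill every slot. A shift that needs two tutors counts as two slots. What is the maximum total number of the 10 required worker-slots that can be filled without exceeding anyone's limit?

Total capacity across all tutors is 1+1+1+1+1+1 = 6, and 10 slots are needed, so at most 6 can be filled.
An assignment achieving 6: Apr 14→Ferraro, Apr 15→Lindqvist, Apr 17→Mbeki, Apr 18→Varga, Apr 20→Espinoza, Apr 21→Leclerc.
Loads: Lindqvist 1/1, Ferraro 1/1, Espinoza 1/1, Mbeki 1/1, Leclerc 1/1, Varga 1/1.

6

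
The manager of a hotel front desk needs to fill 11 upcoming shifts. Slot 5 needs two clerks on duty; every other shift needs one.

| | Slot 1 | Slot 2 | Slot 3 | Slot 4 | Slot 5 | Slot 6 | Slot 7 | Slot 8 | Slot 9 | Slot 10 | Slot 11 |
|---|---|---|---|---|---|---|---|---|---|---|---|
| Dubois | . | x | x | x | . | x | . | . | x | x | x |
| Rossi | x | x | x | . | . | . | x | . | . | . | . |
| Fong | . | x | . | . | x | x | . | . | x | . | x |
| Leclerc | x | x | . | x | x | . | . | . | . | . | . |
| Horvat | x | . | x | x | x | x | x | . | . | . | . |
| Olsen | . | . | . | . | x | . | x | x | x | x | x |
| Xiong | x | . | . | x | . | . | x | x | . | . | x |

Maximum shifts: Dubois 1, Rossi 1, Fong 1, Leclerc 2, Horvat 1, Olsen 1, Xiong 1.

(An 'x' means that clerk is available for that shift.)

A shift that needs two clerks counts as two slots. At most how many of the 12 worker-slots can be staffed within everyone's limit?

Total capacity across all clerks is 1+1+1+2+1+1+1 = 8, and 12 slots are needed, so at most 8 can be filled.
An assignment achieving 8: Slot 1→Leclerc, Slot 2→Leclerc, Slot 3→Rossi, Slot 4→Horvat, Slot 6→Fong, Slot 7→Xiong, Slot 8→Olsen, Slot 10→Dubois.
Loads: Dubois 1/1, Rossi 1/1, Fong 1/1, Leclerc 2/2, Horvat 1/1, Olsen 1/1, Xiong 1/1.

8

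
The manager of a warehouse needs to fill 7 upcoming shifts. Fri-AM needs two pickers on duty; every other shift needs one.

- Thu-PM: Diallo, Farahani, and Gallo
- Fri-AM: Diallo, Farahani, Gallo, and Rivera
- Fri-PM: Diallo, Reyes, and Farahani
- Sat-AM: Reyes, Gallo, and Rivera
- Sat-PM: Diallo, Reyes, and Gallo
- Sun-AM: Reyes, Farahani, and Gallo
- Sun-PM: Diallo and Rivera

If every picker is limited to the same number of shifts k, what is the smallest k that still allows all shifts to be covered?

2

With 5 pickers and 8 worker-slots to fill, someone must work at least ⌈8/5⌉ = 2 shifts, so k ≥ 2.
k = 2 works: Thu-PM→Diallo, Fri-AM→Farahani+Gallo, Fri-PM→Reyes, Sat-AM→Reyes, Sat-PM→Gallo, Sun-AM→Farahani, Sun-PM→Diallo.
Loads: Diallo 2, Reyes 2, Farahani 2, Gallo 2, Rivera 0 — all ≤ 2.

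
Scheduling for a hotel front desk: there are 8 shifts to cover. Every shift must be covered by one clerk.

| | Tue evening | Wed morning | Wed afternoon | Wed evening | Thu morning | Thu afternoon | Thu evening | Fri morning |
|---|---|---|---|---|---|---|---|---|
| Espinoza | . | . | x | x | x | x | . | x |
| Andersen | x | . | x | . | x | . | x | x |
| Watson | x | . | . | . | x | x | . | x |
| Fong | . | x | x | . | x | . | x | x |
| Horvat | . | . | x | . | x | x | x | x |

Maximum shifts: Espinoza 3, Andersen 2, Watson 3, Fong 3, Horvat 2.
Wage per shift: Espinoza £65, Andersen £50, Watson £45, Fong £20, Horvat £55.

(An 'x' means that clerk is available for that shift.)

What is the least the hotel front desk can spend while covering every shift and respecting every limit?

£310

Wed morning can only be covered by Fong, so that assignment is forced.
Wed evening can only be covered by Espinoza, so that assignment is forced.
Picking the cheapest available clerk for each shift independently would cost £255, but that ignores the shift limits.
An optimal schedule: Tue evening→Watson, Wed morning→Fong, Wed afternoon→Fong, Wed evening→Espinoza, Thu morning→Watson, Thu afternoon→Watson, Thu evening→Fong, Fri morning→Andersen.
Total: 45 + 20 + 20 + 65 + 45 + 45 + 20 + 50 = £310.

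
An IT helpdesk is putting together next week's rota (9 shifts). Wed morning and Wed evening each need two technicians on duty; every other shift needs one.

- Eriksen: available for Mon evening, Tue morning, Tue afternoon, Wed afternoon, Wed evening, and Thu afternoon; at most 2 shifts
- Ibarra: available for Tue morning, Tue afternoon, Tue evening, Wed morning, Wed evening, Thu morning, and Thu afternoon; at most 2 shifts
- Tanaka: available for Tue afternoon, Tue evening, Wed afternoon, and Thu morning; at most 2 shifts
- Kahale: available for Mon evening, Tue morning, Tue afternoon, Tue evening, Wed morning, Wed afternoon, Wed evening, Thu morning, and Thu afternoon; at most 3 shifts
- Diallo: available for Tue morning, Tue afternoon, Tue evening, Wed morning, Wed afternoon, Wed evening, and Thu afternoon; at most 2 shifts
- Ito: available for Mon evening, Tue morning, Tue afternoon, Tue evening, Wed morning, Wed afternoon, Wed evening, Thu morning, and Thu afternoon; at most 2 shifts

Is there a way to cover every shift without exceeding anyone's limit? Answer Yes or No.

Yes

One valid schedule: Mon evening→Eriksen, Tue morning→Eriksen, Tue afternoon→Tanaka, Tue evening→Ibarra, Wed morning→Kahale+Diallo, Wed afternoon→Tanaka, Wed evening→Kahale+Diallo, Thu morning→Ibarra, Thu afternoon→Kahale.
Loads: Eriksen 2/2, Ibarra 2/2, Tanaka 2/2, Kahale 3/3, Diallo 2/2, Ito 0/2 — all within limits.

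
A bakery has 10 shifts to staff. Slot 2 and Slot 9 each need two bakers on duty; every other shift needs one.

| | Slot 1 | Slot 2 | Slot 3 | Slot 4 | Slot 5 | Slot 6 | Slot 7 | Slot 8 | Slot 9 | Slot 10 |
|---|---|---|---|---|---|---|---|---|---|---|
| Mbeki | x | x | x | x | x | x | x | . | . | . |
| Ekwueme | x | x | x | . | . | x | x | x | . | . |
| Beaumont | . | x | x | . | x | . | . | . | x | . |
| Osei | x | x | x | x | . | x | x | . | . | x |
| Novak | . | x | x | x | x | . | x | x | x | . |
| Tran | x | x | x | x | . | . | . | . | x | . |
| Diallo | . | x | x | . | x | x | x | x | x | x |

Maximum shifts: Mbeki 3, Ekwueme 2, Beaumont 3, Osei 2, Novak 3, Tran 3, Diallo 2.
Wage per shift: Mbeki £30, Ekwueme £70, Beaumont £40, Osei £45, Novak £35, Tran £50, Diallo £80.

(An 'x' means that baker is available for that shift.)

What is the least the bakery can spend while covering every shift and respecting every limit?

£455

Picking the cheapest available baker for each shift independently would cost £400, but that ignores the shift limits.
An optimal schedule: Slot 1→Mbeki, Slot 2→Beaumont+Tran, Slot 3→Beaumont, Slot 4→Mbeki, Slot 5→Mbeki, Slot 6→Osei, Slot 7→Novak, Slot 8→Novak, Slot 9→Novak+Beaumont, Slot 10→Osei.
Total: 30 + 40 + 50 + 40 + 30 + 30 + 45 + 35 + 35 + 35 + 40 + 45 = £455.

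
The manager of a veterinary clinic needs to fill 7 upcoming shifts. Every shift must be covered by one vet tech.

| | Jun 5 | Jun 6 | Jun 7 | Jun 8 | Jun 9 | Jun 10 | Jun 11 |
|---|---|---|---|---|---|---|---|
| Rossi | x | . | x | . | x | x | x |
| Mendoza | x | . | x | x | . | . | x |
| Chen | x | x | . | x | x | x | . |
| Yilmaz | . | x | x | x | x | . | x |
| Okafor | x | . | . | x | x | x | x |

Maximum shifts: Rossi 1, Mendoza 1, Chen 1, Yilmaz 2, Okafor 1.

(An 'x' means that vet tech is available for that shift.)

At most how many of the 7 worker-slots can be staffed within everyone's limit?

Total capacity across all vet techs is 1+1+1+2+1 = 6, and 7 slots are needed, so at most 6 can be filled.
An assignment achieving 6: Jun 5→Mendoza, Jun 6→Chen, Jun 7→Rossi, Jun 8→Yilmaz, Jun 9→Yilmaz, Jun 10→Okafor.
Loads: Rossi 1/1, Mendoza 1/1, Chen 1/1, Yilmaz 2/2, Okafor 1/1.

6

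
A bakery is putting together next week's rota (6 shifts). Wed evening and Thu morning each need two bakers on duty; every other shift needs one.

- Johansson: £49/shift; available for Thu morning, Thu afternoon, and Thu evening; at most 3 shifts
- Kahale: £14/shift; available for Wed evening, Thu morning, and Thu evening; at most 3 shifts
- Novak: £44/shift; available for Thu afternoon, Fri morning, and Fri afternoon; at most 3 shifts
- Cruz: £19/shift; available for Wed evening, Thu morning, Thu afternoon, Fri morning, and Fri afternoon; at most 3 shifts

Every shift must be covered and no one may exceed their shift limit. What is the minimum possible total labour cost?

£187

Wed evening can only be covered by Kahale and Cruz, so that assignment is forced.
Picking the cheapest available baker for each shift independently would cost £137, but that ignores the shift limits.
An optimal schedule: Wed evening→Kahale+Cruz, Thu morning→Kahale+Cruz, Thu afternoon→Novak, Thu evening→Kahale, Fri morning→Cruz, Fri afternoon→Novak.
Total: 14 + 19 + 14 + 19 + 44 + 14 + 19 + 44 = £187.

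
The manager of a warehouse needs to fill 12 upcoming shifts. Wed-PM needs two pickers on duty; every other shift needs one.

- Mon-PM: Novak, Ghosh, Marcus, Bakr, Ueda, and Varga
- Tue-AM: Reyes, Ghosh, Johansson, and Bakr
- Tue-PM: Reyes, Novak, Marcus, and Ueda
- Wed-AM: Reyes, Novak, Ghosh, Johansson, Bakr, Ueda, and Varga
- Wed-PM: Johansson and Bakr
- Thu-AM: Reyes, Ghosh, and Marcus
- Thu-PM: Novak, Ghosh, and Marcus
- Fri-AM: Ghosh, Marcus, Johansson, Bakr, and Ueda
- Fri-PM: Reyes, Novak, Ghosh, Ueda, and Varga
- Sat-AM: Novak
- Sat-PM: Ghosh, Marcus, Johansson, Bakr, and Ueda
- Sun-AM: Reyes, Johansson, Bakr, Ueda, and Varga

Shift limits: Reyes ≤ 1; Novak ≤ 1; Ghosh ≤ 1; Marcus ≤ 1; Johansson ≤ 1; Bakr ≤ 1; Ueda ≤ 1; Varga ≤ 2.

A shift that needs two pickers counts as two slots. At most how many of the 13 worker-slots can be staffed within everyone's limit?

9

Total capacity across all pickers is 1+1+1+1+1+1+1+2 = 9, and 13 slots are needed, so at most 9 can be filled.
An assignment achieving 9: Tue-PM→Marcus, Wed-PM→Johansson+Bakr, Thu-AM→Reyes, Thu-PM→Ghosh, Fri-AM→Ueda, Fri-PM→Varga, Sat-AM→Novak, Sun-AM→Varga.
Loads: Reyes 1/1, Novak 1/1, Ghosh 1/1, Marcus 1/1, Johansson 1/1, Bakr 1/1, Ueda 1/1, Varga 2/2.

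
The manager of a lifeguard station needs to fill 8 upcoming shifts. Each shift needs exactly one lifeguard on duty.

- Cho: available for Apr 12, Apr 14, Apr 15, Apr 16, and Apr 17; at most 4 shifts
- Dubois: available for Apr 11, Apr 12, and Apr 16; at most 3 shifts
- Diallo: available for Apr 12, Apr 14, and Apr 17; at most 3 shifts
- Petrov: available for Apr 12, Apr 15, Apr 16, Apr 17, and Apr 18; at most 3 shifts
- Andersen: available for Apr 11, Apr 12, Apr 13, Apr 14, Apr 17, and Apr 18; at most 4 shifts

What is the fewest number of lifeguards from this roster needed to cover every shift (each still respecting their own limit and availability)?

2

8 slots to fill and no one can take more than 4, so at least ⌈8/4⌉ = 2 lifeguards are needed.
Cho and Andersen alone can cover everything: Apr 11→Andersen, Apr 12→Cho, Apr 13→Andersen, Apr 14→Cho, Apr 15→Cho, Apr 16→Cho, Apr 17→Andersen, Apr 18→Andersen.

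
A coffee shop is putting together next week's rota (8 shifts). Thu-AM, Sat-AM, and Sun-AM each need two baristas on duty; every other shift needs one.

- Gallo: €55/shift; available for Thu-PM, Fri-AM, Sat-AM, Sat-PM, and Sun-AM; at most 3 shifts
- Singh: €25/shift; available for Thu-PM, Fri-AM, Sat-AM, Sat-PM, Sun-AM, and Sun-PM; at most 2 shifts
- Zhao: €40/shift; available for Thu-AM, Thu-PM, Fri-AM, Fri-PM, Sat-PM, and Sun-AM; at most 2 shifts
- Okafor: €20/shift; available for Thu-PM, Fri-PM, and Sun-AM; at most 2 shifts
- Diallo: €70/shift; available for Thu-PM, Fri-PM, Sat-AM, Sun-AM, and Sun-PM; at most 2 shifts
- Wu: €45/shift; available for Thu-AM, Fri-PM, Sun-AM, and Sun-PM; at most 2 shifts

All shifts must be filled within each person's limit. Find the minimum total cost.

€425

Thu-AM can only be covered by Zhao and Wu, so that assignment is forced.
Picking the cheapest available barista for each shift independently would cost €325, but that ignores the shift limits.
An optimal schedule: Thu-AM→Zhao+Wu, Thu-PM→Gallo, Fri-AM→Singh, Fri-PM→Okafor, Sat-AM→Singh+Gallo, Sat-PM→Zhao, Sun-AM→Okafor+Gallo, Sun-PM→Wu.
Total: 40 + 45 + 55 + 25 + 20 + 25 + 55 + 40 + 20 + 55 + 45 = €425.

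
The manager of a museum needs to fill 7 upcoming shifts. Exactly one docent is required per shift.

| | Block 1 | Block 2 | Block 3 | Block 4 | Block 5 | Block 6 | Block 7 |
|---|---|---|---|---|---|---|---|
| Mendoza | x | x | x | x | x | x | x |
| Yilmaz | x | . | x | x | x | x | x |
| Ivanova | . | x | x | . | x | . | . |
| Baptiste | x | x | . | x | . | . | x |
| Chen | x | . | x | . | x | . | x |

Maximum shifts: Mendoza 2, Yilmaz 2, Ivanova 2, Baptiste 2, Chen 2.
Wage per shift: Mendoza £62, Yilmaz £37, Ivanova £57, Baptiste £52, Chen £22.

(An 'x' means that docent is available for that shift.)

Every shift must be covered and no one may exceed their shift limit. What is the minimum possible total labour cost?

£279

Picking the cheapest available docent for each shift independently would cost £214, but that ignores the shift limits.
An optimal schedule: Block 1→Chen, Block 2→Baptiste, Block 3→Chen, Block 4→Yilmaz, Block 5→Ivanova, Block 6→Yilmaz, Block 7→Baptiste.
Total: 22 + 52 + 22 + 37 + 57 + 37 + 52 = £279.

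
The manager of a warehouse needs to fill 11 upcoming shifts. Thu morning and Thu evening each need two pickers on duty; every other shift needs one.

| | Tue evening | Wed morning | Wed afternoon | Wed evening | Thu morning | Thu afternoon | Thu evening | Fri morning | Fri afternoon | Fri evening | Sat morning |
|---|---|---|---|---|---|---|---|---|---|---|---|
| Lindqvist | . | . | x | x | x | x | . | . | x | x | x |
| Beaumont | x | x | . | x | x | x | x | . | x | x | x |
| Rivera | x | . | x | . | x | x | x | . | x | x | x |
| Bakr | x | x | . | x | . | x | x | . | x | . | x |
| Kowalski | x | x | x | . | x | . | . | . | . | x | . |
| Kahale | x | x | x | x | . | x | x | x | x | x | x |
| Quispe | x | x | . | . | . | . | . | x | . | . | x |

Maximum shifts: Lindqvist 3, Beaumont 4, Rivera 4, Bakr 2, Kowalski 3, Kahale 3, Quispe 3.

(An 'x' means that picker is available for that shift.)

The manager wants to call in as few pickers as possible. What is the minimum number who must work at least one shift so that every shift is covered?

13 slots to fill and no one can take more than 4, so at least ⌈13/4⌉ = 4 pickers are needed.
Lindqvist, Beaumont, Rivera, and Kahale alone can cover everything: Tue evening→Beaumont, Wed morning→Beaumont, Wed afternoon→Lindqvist, Wed evening→Lindqvist, Thu morning→Lindqvist+Beaumont, Thu afternoon→Rivera, Thu evening→Beaumont+Rivera, Fri morning→Kahale, Fri afternoon→Rivera, Fri evening→Rivera, Sat morning→Kahale.

4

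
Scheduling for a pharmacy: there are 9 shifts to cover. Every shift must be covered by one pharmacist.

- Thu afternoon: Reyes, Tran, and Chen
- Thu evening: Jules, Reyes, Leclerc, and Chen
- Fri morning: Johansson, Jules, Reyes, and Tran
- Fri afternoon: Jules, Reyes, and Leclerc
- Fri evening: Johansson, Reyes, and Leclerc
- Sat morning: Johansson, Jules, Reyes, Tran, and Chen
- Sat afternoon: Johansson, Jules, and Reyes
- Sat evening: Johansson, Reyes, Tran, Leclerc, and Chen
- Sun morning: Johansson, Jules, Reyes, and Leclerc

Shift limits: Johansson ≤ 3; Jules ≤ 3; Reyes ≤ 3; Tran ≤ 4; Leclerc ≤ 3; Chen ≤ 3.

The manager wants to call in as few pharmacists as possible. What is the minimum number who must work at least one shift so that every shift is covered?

3

9 slots to fill and no one can take more than 4, so at least ⌈9/4⌉ = 3 pharmacists are needed.
Johansson, Jules, and Reyes alone can cover everything: Thu afternoon→Reyes, Thu evening→Jules, Fri morning→Johansson, Fri afternoon→Jules, Fri evening→Johansson, Sat morning→Jules, Sat afternoon→Reyes, Sat evening→Johansson, Sun morning→Reyes.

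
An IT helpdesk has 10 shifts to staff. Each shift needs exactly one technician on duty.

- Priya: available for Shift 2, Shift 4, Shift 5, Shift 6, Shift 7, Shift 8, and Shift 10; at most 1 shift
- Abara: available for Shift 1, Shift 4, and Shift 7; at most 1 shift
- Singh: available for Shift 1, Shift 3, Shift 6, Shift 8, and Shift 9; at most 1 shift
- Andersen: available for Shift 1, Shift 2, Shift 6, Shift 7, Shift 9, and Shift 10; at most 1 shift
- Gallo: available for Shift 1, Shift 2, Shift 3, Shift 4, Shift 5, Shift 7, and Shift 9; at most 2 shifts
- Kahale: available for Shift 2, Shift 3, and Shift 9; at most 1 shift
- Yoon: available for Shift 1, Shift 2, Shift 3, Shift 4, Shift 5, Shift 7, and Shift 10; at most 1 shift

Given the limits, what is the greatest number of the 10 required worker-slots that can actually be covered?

Total capacity across all technicians is 1+1+1+1+2+1+1 = 8, and 10 slots are needed, so at most 8 can be filled.
An assignment achieving 8: Shift 1→Yoon, Shift 3→Gallo, Shift 4→Abara, Shift 5→Gallo, Shift 6→Singh, Shift 8→Priya, Shift 9→Kahale, Shift 10→Andersen.
Loads: Priya 1/1, Abara 1/1, Singh 1/1, Andersen 1/1, Gallo 2/2, Kahale 1/1, Yoon 1/1.

8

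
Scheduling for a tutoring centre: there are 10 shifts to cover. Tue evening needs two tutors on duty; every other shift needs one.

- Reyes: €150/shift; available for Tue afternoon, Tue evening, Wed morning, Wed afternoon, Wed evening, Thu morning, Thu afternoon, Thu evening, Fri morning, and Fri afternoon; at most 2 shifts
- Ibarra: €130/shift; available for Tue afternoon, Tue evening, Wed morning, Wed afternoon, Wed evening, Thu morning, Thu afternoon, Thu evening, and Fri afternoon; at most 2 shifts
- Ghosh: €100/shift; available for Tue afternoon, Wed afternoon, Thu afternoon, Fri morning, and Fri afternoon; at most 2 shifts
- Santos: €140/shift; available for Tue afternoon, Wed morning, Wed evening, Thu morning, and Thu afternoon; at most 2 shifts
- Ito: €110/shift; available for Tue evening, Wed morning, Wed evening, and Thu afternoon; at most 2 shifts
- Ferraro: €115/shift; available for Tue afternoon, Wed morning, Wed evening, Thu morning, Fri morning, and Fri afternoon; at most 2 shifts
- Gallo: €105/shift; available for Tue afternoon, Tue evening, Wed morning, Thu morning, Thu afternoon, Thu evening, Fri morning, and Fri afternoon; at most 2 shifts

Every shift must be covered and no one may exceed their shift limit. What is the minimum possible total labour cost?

€1260

Picking the cheapest available tutor for each shift independently would cost €1140, but that ignores the shift limits.
An optimal schedule: Tue afternoon→Ferraro, Tue evening→Ito+Ibarra, Wed morning→Ibarra, Wed afternoon→Ghosh, Wed evening→Ito, Thu morning→Gallo, Thu afternoon→Santos, Thu evening→Gallo, Fri morning→Ghosh, Fri afternoon→Ferraro.
Total: 115 + 110 + 130 + 130 + 100 + 110 + 105 + 140 + 105 + 100 + 115 = €1260.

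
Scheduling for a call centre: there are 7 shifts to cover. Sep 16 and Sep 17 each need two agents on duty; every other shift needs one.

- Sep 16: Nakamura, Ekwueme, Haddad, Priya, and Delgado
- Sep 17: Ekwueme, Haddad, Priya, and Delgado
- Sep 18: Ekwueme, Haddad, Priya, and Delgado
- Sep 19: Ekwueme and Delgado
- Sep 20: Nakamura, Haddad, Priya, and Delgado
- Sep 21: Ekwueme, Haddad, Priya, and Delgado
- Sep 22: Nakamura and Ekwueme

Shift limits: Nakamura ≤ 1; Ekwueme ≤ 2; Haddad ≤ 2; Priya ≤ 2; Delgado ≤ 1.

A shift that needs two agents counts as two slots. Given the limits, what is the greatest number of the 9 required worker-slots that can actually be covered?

8

Total capacity across all agents is 1+2+2+2+1 = 8, and 9 slots are needed, so at most 8 can be filled.
An assignment achieving 8: Sep 16→Delgado, Sep 17→Ekwueme+Haddad, Sep 18→Haddad, Sep 19→Ekwueme, Sep 20→Priya, Sep 21→Priya, Sep 22→Nakamura.
Loads: Nakamura 1/1, Ekwueme 2/2, Haddad 2/2, Priya 2/2, Delgado 1/1.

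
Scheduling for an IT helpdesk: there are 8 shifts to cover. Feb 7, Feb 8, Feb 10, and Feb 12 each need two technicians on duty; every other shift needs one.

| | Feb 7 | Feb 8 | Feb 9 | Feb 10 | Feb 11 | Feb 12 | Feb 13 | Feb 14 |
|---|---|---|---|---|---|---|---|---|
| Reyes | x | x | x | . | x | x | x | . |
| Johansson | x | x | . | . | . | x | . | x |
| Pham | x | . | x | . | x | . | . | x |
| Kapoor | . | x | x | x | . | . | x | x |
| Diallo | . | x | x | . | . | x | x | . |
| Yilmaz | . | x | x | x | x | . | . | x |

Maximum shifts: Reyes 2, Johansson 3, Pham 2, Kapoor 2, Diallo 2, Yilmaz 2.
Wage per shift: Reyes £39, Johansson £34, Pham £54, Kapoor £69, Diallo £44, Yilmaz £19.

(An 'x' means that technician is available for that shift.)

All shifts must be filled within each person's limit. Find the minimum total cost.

£483

Feb 10 can only be covered by Kapoor and Yilmaz, so that assignment is forced.
Picking the cheapest available technician for each shift independently would cost £383, but that ignores the shift limits.
An optimal schedule: Feb 7→Johansson+Reyes, Feb 8→Johansson+Diallo, Feb 9→Pham, Feb 10→Yilmaz+Kapoor, Feb 11→Yilmaz, Feb 12→Johansson+Reyes, Feb 13→Diallo, Feb 14→Pham.
Total: 34 + 39 + 34 + 44 + 54 + 19 + 69 + 19 + 34 + 39 + 44 + 54 = £483.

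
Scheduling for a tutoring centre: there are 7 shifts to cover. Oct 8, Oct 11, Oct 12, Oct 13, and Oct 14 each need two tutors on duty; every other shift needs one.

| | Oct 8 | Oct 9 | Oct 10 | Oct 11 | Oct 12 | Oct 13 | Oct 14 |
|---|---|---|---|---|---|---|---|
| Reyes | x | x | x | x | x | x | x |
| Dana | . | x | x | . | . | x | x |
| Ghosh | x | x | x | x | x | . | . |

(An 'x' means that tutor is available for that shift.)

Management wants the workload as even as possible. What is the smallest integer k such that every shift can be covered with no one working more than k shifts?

With 3 tutors and 12 worker-slots to fill, someone must work at least ⌈12/3⌉ = 4 shifts, so k ≥ 4.
k = 4 fails: Shifts {Oct 8, Oct 11, Oct 12, Oct 13, Oct 14} need 10 worker-slots in total, but the tutors available for any of those shifts (Reyes, Dana, and Ghosh) can supply at most 9 among them. So no valid schedule exists.
k = 5 works: Oct 8→Reyes+Ghosh, Oct 9→Dana, Oct 10→Dana, Oct 11→Reyes+Ghosh, Oct 12→Reyes+Ghosh, Oct 13→Reyes+Dana, Oct 14→Reyes+Dana.
Loads: Reyes 5, Dana 4, Ghosh 3 — all ≤ 5.

5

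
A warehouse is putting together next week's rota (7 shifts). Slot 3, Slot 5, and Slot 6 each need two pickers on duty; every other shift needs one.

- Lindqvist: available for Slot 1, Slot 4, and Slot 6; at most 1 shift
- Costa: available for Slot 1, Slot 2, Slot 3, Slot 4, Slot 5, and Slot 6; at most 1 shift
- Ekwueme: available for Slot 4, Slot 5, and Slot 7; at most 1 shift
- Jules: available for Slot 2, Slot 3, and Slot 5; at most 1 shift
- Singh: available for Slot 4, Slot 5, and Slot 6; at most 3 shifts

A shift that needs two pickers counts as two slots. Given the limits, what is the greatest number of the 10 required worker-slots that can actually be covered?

Total capacity across all pickers is 1+1+1+1+3 = 7, and 10 slots are needed, so at most 7 can be filled.
An assignment achieving 7: Slot 1→Lindqvist, Slot 2→Costa, Slot 3→Jules, Slot 4→Singh, Slot 5→Singh, Slot 6→Singh, Slot 7→Ekwueme.
Loads: Lindqvist 1/1, Costa 1/1, Ekwueme 1/1, Jules 1/1, Singh 3/3.

7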